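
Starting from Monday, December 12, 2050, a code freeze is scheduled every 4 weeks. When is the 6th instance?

May 1, 2051

The 6th occurrence is 5 intervals after the first: 5 × 28 = 140 days after December 12, 2050.
December has 31 days — 19 days to the end of December leaves 121.
January has 31 days (90 left).
February has 28 days (62 left).
March has 31 days (31 left).
April has 30 days (1 left).
1 day into May → May 1, 2051.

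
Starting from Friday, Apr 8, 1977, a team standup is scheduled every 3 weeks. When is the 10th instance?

The 10th occurrence is 9 intervals after the first: 9 × 21 = 189 days after Apr 8, 1977.
Apr has 30 days — 22 days to the end of Apr leaves 167.
May has 31 days (136 left).
Jun has 30 days (106 left).
Jul has 31 days (75 left).
Aug has 31 days (44 left).
Sep has 30 days (14 left).
14 days into Oct → Oct 14, 1977.

Oct 14, 1977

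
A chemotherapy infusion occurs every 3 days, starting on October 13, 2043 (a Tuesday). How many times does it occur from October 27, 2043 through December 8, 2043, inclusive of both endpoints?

Occurrences land 3·i days after October 13, 2043 for i = 0, 1, 2, …
October 27, 2043 is 14 days after the start; 14 ÷ 3 = 4 remainder 2; since the remainder is 2, round up to i = 5. First occurrence in the window: #6 on October 28, 2043 (5×3 = 15 days in).
December 8, 2043 is 56 days after the start; 56 ÷ 3 = 18 remainder 2. Last occurrence in the window: #19 on December 6, 2043.
Occurrences #6 through #19: 14 in total.

14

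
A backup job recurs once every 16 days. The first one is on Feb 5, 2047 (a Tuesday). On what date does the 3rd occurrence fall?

Mar 9, 2047

The 3rd occurrence is 2 intervals after the first: 2 × 16 = 32 days after Feb 5, 2047.
Feb has 28 days — 23 days to the end of Feb leaves 9.
9 days into Mar → Mar 9, 2047.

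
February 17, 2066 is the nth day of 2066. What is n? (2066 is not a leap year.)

48

Days in months before February: 31 = 31.
Plus 17 days into February → day 48.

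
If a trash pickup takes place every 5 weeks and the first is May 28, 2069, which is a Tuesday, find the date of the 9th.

The 9th occurrence is 8 intervals after the first: 8 × 35 = 280 days after May 28, 2069.
May has 31 days — 3 days to the end of May leaves 277.
Jun has 30 days (247 left).
Jul has 31 days (216 left).
Aug has 31 days (185 left).
Sep has 30 days (155 left).
Oct has 31 days (124 left).
Nov has 30 days (94 left).
Dec has 31 days (63 left).
Jan has 31 days (32 left).
Feb has 28 days (4 left).
4 days into Mar → Mar 4, 2070.

Mar 4, 2070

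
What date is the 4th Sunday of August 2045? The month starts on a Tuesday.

August 2045 begins on a Tuesday, so the first Sunday is August 6 (5 days later).
The 4th Sunday is 3 weeks later: 6 + 21 = 27.

2045-08-27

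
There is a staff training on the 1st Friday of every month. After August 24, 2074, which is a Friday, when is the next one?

August 2074 starts on a Wednesday, so its 1st Friday is August 3, 2074 (2 days in).
That is not after August 24, 2074, so look at September 2074.
September 2074 starts on a Saturday, so its 1st Friday is September 7, 2074 (6 days in).

September 7, 2074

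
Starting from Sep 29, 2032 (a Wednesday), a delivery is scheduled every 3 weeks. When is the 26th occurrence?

The 26th occurrence is 25 intervals after the first: 25 × 21 = 525 days after Sep 29, 2032.
Sep has 30 days — 1 day to the end of Sep leaves 524.
From end of Sep to end of 2032 is 92 days (432 left).
2033 has 365 days (67 left).
Jan has 31 days (36 left).
Feb has 28 days (8 left).
8 days into Mar → Mar 8, 2034.

Mar 8, 2034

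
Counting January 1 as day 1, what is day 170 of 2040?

January has 31 days (170 − 31 = 139 remain).
February has 29 days (139 − 29 = 110 remain).
March has 31 days (110 − 31 = 79 remain).
April has 30 days (79 − 30 = 49 remain).
May has 31 days (49 − 31 = 18 remain).
18 into June → June 18.

18 June 2040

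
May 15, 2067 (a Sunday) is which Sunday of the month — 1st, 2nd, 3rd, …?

Day 15 falls in week ⌈15/7⌉ of the month.
Days 1–7 hold the 1st Sunday, 8–14 the 2nd, 15–21 the 3rd, 22–28 the 4th, 29–31 the 5th.
15 is in the range for the 3rd.

3rd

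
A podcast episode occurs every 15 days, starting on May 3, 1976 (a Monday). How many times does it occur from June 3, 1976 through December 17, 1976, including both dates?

13

Occurrences land 15·i days after May 3, 1976 for i = 0, 1, 2, …
June 3, 1976 is 31 days after the start; 31 ÷ 15 = 2 remainder 1; since the remainder is 1, round up to i = 3. First occurrence in the window: #4 on June 17, 1976 (3×15 = 45 days in).
December 17, 1976 is 228 days after the start; 228 ÷ 15 = 15 remainder 3. Last occurrence in the window: #16 on December 14, 1976.
Occurrences #4 through #16: 13 in total.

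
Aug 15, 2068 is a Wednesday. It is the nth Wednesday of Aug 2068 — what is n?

3rd

Day 15 falls in week ⌈15/7⌉ of the month.
Days 1–7 hold the 1st Wednesday, 8–14 the 2nd, 15–21 the 3rd, 22–28 the 4th, 29–31 the 5th.
15 is in the range for the 3rd.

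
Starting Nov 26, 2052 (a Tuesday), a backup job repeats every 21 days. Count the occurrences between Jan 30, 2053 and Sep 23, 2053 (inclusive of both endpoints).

Occurrences land 21·i days after Nov 26, 2052 for i = 0, 1, 2, …
Jan 30, 2053 is 65 days after the start; 65 ÷ 21 = 3 remainder 2; since the remainder is 2, round up to i = 4. First occurrence in the window: #5 on Feb 18, 2053 (4×21 = 84 days in).
Sep 23, 2053 is 301 days after the start; 301 ÷ 21 = 14 remainder 7. Last occurrence in the window: #15 on Sep 16, 2053.
Occurrences #5 through #15: 11 in total.

11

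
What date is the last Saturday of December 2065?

December 26, 2065

The first Saturday of December 2065 is December 5.
December 2065 has 31 days. Adding weeks: 5, 12, 19, 26 — the last one ≤ 31 is the 26th.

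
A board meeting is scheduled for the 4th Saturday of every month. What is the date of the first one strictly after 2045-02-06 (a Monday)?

2045-02-25

February 2045 starts on a Wednesday; its first Saturday is the 4th, so the 4th Saturday is the 25th — 2045-02-25.
2045-02-25 is after 2045-02-06, so that is the next one.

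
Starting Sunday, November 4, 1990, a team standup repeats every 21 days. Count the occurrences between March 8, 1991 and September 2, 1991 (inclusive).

Occurrences land 21·i days after November 4, 1990 for i = 0, 1, 2, …
March 8, 1991 is 124 days after the start; 124 ÷ 21 = 5 remainder 19; since the remainder is 19, round up to i = 6. First occurrence in the window: #7 on March 10, 1991 (6×21 = 126 days in).
September 2, 1991 is 302 days after the start; 302 ÷ 21 = 14 remainder 8. Last occurrence in the window: #15 on August 25, 1991.
Occurrences #7 through #15: 9 in total.

9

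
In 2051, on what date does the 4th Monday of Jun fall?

Jun 26, 2051

Jun 2051 begins on a Thursday, so the first Monday is Jun 5 (4 days later).
The 4th Monday is 3 weeks later: 5 + 21 = 26.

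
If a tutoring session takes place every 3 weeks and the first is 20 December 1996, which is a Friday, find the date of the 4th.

21 February 1997

The 4th occurrence is 3 intervals after the first: 3 × 21 = 63 days after 20 December 1996.
December has 31 days — 11 days to the end of December leaves 52.
January has 31 days (21 left).
21 days into February → 21 February 1997.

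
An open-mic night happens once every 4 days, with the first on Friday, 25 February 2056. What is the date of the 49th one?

The 49th occurrence is 48 intervals after the first: 48 × 4 = 192 days after 25 February 2056.
February has 29 days — 4 days to the end of February leaves 188.
March has 31 days (157 left).
April has 30 days (127 left).
May has 31 days (96 left).
June has 30 days (66 left).
July has 31 days (35 left).
August has 31 days (4 left).
4 days into September → 4 September 2056.

4 September 2056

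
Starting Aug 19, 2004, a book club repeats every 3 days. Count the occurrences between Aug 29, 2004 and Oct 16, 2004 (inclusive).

Occurrences land 3·i days after Aug 19, 2004 for i = 0, 1, 2, …
Aug 29, 2004 is 10 days after the start; 10 ÷ 3 = 3 remainder 1; since the remainder is 1, round up to i = 4. First occurrence in the window: #5 on Aug 31, 2004 (4×3 = 12 days in).
Oct 16, 2004 is 58 days after the start; 58 ÷ 3 = 19 remainder 1. Last occurrence in the window: #20 on Oct 15, 2004.
Occurrences #5 through #20: 16 in total.

16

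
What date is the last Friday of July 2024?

26 July 2024

July 2024 begins on a Monday, so the first Friday is July 5 (4 days later).
July 2024 has 31 days. Adding weeks: 5, 12, 19, 26 — the last one ≤ 31 is the 26th.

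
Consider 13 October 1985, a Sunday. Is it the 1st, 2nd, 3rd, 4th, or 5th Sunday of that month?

Day 13 falls in week ⌈13/7⌉ of the month.
Days 1–7 hold the 1st Sunday, 8–14 the 2nd, 15–21 the 3rd, 22–28 the 4th, 29–31 the 5th.
13 is in the range for the 2nd.

2nd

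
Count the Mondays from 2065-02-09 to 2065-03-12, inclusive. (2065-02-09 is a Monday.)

5

2065-02-09 is a Monday; the first Monday on or after it is 2065-02-09.
From 2065-02-09 to 2065-03-12: 19 + 12 = 31 days (rest of February, March).
31 ÷ 7 = 4 full weeks with remainder 3, so 4 more Mondays after the first → 5.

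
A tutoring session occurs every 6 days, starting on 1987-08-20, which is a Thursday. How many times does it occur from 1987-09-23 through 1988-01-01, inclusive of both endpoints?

17

Occurrences land 6·i days after 1987-08-20 for i = 0, 1, 2, …
1987-09-23 is 34 days after the start; 34 ÷ 6 = 5 remainder 4; since the remainder is 4, round up to i = 6. First occurrence in the window: #7 on 1987-09-25 (6×6 = 36 days in).
1988-01-01 is 134 days after the start; 134 ÷ 6 = 22 remainder 2. Last occurrence in the window: #23 on 1987-12-30.
Occurrences #7 through #23: 17 in total.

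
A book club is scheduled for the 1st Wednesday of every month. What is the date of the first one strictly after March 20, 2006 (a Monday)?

March 2006 starts on a Wednesday, so its 1st Wednesday is March 1, 2006.
That is not after March 20, 2006, so look at April 2006.
April 2006 starts on a Saturday, so its 1st Wednesday is April 5, 2006 (4 days in).

April 5, 2006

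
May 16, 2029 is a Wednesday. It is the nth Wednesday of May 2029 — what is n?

Day 16 falls in week ⌈16/7⌉ of the month.
Days 1–7 hold the 1st Wednesday, 8–14 the 2nd, 15–21 the 3rd, 22–28 the 4th, 29–31 the 5th.
16 is in the range for the 3rd.

3rd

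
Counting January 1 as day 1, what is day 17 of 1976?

1976-01-17

17 into January → January 17.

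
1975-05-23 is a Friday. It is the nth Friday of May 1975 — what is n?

4th

Day 23 falls in week ⌈23/7⌉ of the month.
Days 1–7 hold the 1st Friday, 8–14 the 2nd, 15–21 the 3rd, 22–28 the 4th, 29–31 the 5th.
23 is in the range for the 4th.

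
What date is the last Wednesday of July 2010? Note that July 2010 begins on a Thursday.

July 28, 2010

July 2010 begins on a Thursday, so the first Wednesday is July 7 (6 days later).
July 2010 has 31 days. Adding weeks: 7, 14, 21, 28 — the last one ≤ 31 is the 28th.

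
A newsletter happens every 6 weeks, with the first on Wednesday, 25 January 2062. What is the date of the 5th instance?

The 5th occurrence is 4 intervals after the first: 4 × 42 = 168 days after 25 January 2062.
January has 31 days — 6 days to the end of January leaves 162.
February has 28 days (134 left).
March has 31 days (103 left).
April has 30 days (73 left).
May has 31 days (42 left).
June has 30 days (12 left).
12 days into July → 12 July 2062.

12 July 2062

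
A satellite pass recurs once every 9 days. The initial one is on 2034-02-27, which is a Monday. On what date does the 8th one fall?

The 8th occurrence is 7 intervals after the first: 7 × 9 = 63 days after 2034-02-27.
February has 28 days — 1 day to the end of February leaves 62.
March has 31 days (31 left).
April has 30 days (1 left).
1 day into May → 2034-05-01.

2034-05-01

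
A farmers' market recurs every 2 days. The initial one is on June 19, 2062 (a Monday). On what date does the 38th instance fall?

September 1, 2062

The 38th occurrence is 37 intervals after the first: 37 × 2 = 74 days after June 19, 2062.
June has 30 days — 11 days to the end of June leaves 63.
July has 31 days (32 left).
August has 31 days (1 left).
1 day into September → September 1, 2062.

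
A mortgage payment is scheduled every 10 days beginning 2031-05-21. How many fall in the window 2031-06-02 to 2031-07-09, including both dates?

3

Occurrences land 10·i days after 2031-05-21 for i = 0, 1, 2, …
2031-06-02 is 12 days after the start; 12 ÷ 10 = 1 remainder 2; since the remainder is 2, round up to i = 2. First occurrence in the window: #3 on 2031-06-10 (2×10 = 20 days in).
2031-07-09 is 49 days after the start; 49 ÷ 10 = 4 remainder 9. Last occurrence in the window: #5 on 2031-06-30.
Occurrences #3 through #5: 3 in total.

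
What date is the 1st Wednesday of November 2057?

7 November 2057

November 2057 begins on a Thursday, so the first Wednesday is November 7 (6 days later).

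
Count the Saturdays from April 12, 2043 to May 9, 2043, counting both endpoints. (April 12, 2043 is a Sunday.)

April 12, 2043 is a Sunday; the first Saturday on or after it is April 18, 2043 (6 days later).
From April 18, 2043 to May 9, 2043: 12 + 9 = 21 days (rest of April, May).
21 ÷ 7 = 3 full weeks with remainder 0, so 3 more Saturdays after the first → 4.

4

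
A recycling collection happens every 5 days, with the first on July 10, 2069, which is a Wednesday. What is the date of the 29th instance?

The 29th occurrence is 28 intervals after the first: 28 × 5 = 140 days after July 10, 2069.
July has 31 days — 21 days to the end of July leaves 119.
August has 31 days (88 left).
September has 30 days (58 left).
October has 31 days (27 left).
27 days into November → November 27, 2069.

November 27, 2069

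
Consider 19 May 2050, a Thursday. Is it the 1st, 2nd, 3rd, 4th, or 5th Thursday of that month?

3rd

Day 19 falls in week ⌈19/7⌉ of the month.
Days 1–7 hold the 1st Thursday, 8–14 the 2nd, 15–21 the 3rd, 22–28 the 4th, 29–31 the 5th.
19 is in the range for the 3rd.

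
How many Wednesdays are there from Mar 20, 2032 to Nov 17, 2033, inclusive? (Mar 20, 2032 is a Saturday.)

Mar 20, 2032 is a Saturday; the first Wednesday on or after it is Mar 24, 2032 (4 days later).
From Mar 24, 2032 to Nov 17, 2033: 282 + 321 = 603 days (rest of 2032, to Nov 17, 2033 in 2033).
603 ÷ 7 = 86 full weeks with remainder 1, so 86 more Wednesdays after the first → 87.

87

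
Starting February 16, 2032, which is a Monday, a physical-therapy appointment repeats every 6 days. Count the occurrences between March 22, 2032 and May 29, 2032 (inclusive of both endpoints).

Occurrences land 6·i days after February 16, 2032 for i = 0, 1, 2, …
March 22, 2032 is 35 days after the start; 35 ÷ 6 = 5 remainder 5; since the remainder is 5, round up to i = 6. First occurrence in the window: #7 on March 23, 2032 (6×6 = 36 days in).
May 29, 2032 is 103 days after the start; 103 ÷ 6 = 17 remainder 1. Last occurrence in the window: #18 on May 28, 2032.
Occurrences #7 through #18: 12 in total.

12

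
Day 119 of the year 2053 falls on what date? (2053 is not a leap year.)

April 29, 2053

January has 31 days (119 − 31 = 88 remain).
February has 28 days (88 − 28 = 60 remain).
March has 31 days (60 − 31 = 29 remain).
29 into April → April 29.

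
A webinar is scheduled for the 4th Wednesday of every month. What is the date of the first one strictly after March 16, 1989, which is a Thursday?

March 22, 1989

March 1989 starts on a Wednesday; its first Wednesday is the 1st, so the 4th Wednesday is the 22nd — March 22, 1989.
March 22, 1989 is after March 16, 1989, so that is the next one.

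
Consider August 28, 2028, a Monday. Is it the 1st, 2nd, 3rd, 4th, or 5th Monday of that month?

Day 28 falls in week ⌈28/7⌉ of the month.
Days 1–7 hold the 1st Monday, 8–14 the 2nd, 15–21 the 3rd, 22–28 the 4th, 29–31 the 5th.
28 is in the range for the 4th.

4th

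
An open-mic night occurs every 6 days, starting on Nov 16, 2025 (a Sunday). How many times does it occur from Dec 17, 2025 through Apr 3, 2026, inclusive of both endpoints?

18

Occurrences land 6·i days after Nov 16, 2025 for i = 0, 1, 2, …
Dec 17, 2025 is 31 days after the start; 31 ÷ 6 = 5 remainder 1; since the remainder is 1, round up to i = 6. First occurrence in the window: #7 on Dec 22, 2025 (6×6 = 36 days in).
Apr 3, 2026 is 138 days after the start; 138 ÷ 6 = 23 remainder 0. Last occurrence in the window: #24 on Apr 3, 2026.
Occurrences #7 through #24: 18 in total.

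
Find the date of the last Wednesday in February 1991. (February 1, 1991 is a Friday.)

February 27, 1991

February 1991 begins on a Friday, so the first Wednesday is February 6 (5 days later).
February 1991 has 28 days. Adding weeks: 6, 13, 20, 27 — the last one ≤ 28 is the 27th.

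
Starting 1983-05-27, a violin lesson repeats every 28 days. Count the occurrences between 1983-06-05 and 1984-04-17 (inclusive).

Occurrences land 28·i days after 1983-05-27 for i = 0, 1, 2, …
1983-06-05 is 9 days after the start; 9 ÷ 28 = 0 remainder 9; since the remainder is 9, round up to i = 1. First occurrence in the window: #2 on 1983-06-24 (1×28 = 28 days in).
1984-04-17 is 326 days after the start; 326 ÷ 28 = 11 remainder 18. Last occurrence in the window: #12 on 1984-03-30.
Occurrences #2 through #12: 11 in total.

11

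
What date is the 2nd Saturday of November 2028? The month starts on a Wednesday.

November 11, 2028

November 2028 begins on a Wednesday, so the first Saturday is November 4 (3 days later).
The 2nd Saturday is 1 weeks later: 4 + 7 = 11.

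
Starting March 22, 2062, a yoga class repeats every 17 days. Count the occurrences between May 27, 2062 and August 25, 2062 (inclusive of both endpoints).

6

Occurrences land 17·i days after March 22, 2062 for i = 0, 1, 2, …
May 27, 2062 is 66 days after the start; 66 ÷ 17 = 3 remainder 15; since the remainder is 15, round up to i = 4. First occurrence in the window: #5 on May 29, 2062 (4×17 = 68 days in).
August 25, 2062 is 156 days after the start; 156 ÷ 17 = 9 remainder 3. Last occurrence in the window: #10 on August 22, 2062.
Occurrences #5 through #10: 6 in total.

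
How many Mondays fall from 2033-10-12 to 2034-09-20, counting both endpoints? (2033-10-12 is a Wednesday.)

2033-10-12 is a Wednesday; the first Monday on or after it is 2033-10-17 (5 days later).
From 2033-10-17 to 2034-09-20: 75 + 263 = 338 days (rest of 2033, to 2034-09-20 in 2034).
338 ÷ 7 = 48 full weeks with remainder 2, so 48 more Mondays after the first → 49.

49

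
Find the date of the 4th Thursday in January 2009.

2009-01-22

January 2009 begins on a Thursday, so the first Thursday is January 1.
The 4th Thursday is 3 weeks later: 1 + 21 = 22.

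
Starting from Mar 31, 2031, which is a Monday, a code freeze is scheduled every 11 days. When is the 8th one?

Jun 16, 2031

The 8th occurrence is 7 intervals after the first: 7 × 11 = 77 days after Mar 31, 2031.
Mar has 31 days — 0 days to the end of Mar leaves 77.
Apr has 30 days (47 left).
May has 31 days (16 left).
16 days into Jun → Jun 16, 2031.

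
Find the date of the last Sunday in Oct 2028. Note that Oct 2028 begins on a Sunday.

Oct 2028 begins on a Sunday, so the first Sunday is Oct 1.
Oct 2028 has 31 days. Adding weeks: 1, 8, 15, 22, 29 — the last one ≤ 31 is the 29th.

Oct 29, 2028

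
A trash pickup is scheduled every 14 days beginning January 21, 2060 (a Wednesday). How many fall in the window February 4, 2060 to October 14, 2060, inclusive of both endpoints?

Occurrences land 14·i days after January 21, 2060 for i = 0, 1, 2, …
February 4, 2060 is 14 days after the start; 14 ÷ 14 = 1 remainder 0. First occurrence in the window: #2 on February 4, 2060 (1×14 = 14 days in).
October 14, 2060 is 267 days after the start; 267 ÷ 14 = 19 remainder 1. Last occurrence in the window: #20 on October 13, 2060.
Occurrences #2 through #20: 19 in total.

19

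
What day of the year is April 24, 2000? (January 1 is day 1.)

Days in months before April: 31 + 29 + 31 = 91.
Plus 24 days into April → day 115.

115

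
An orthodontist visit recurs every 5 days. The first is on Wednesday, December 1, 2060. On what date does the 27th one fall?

April 10, 2061

The 27th occurrence is 26 intervals after the first: 26 × 5 = 130 days after December 1, 2060.
December has 31 days — 30 days to the end of December leaves 100.
January has 31 days (69 left).
February has 28 days (41 left).
March has 31 days (10 left).
10 days into April → April 10, 2061.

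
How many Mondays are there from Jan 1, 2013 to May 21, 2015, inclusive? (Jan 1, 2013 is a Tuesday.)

Jan 1, 2013 is a Tuesday; the first Monday on or after it is Jan 7, 2013 (6 days later).
From Jan 7, 2013 to May 21, 2015: 358 + 365 + 141 = 864 days (rest of 2013, 2014, to May 21, 2015 in 2015).
864 ÷ 7 = 123 full weeks with remainder 3, so 123 more Mondays after the first → 124.

124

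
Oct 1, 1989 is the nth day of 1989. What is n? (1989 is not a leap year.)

Days in months before Oct: 31 + 28 + 31 + 30 + 31 + 30 + 31 + 31 + 30 = 273.
Plus 1 day into Oct → day 274.

274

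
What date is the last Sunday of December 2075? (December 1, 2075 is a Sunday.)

December 29, 2075

December 2075 begins on a Sunday, so the first Sunday is December 1.
December 2075 has 31 days. Adding weeks: 1, 8, 15, 22, 29 — the last one ≤ 31 is the 29th.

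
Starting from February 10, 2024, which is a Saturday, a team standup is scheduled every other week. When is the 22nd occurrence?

The 22nd occurrence is 21 intervals after the first: 21 × 14 = 294 days after February 10, 2024.
February has 29 days — 19 days to the end of February leaves 275.
March has 31 days (244 left).
April has 30 days (214 left).
May has 31 days (183 left).
June has 30 days (153 left).
July has 31 days (122 left).
August has 31 days (91 left).
September has 30 days (61 left).
October has 31 days (30 left).
30 days into November → November 30, 2024.

November 30, 2024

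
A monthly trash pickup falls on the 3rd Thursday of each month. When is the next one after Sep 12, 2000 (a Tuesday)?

Sep 21, 2000

Sep 2000 starts on a Friday; its first Thursday is the 7th, so the 3rd Thursday is the 21st — Sep 21, 2000.
Sep 21, 2000 is after Sep 12, 2000, so that is the next one.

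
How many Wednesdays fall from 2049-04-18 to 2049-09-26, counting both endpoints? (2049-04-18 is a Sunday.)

2049-04-18 is a Sunday; the first Wednesday on or after it is 2049-04-21 (3 days later).
From 2049-04-21 to 2049-09-26: 9 + 31 + 30 + 31 + 31 + 26 = 158 days (rest of April, May, June, July, August, September).
158 ÷ 7 = 22 full weeks with remainder 4, so 22 more Wednesdays after the first → 23.

23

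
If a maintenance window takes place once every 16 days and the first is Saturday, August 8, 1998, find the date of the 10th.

The 10th occurrence is 9 intervals after the first: 9 × 16 = 144 days after August 8, 1998.
August has 31 days — 23 days to the end of August leaves 121.
September has 30 days (91 left).
October has 31 days (60 left).
November has 30 days (30 left).
30 days into December → December 30, 1998.

December 30, 1998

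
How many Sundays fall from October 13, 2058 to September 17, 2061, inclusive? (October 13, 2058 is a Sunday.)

October 13, 2058 is a Sunday; the first Sunday on or after it is October 13, 2058.
From October 13, 2058 to September 17, 2061: 79 + 365 + 366 + 260 = 1070 days (rest of 2058, 2059, 2060, to September 17, 2061 in 2061).
1070 ÷ 7 = 152 full weeks with remainder 6, so 152 more Sundays after the first → 153.

153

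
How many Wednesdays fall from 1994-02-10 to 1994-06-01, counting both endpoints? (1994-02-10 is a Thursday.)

1994-02-10 is a Thursday; the first Wednesday on or after it is 1994-02-16 (6 days later).
From 1994-02-16 to 1994-06-01: 12 + 31 + 30 + 31 + 1 = 105 days (rest of February, March, April, May, June).
105 ÷ 7 = 15 full weeks with remainder 0, so 15 more Wednesdays after the first → 16.

16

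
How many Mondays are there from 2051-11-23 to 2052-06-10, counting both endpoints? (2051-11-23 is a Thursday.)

29

2051-11-23 is a Thursday; the first Monday on or after it is 2051-11-27 (4 days later).
From 2051-11-27 to 2052-06-10: 3 + 31 + 31 + 29 + 31 + 30 + 31 + 10 = 196 days (rest of November, December, January, February, March, April, May, June).
196 ÷ 7 = 28 full weeks with remainder 0, so 28 more Mondays after the first → 29.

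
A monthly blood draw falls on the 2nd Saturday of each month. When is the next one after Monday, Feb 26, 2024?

Feb 2024 starts on a Thursday; its first Saturday is the 3rd, so the 2nd Saturday is the 10th — Feb 10, 2024.
That is not after Feb 26, 2024, so look at Mar 2024.
Mar 2024 starts on a Friday; its first Saturday is the 2nd, so the 2nd Saturday is the 9th — Mar 9, 2024.

Mar 9, 2024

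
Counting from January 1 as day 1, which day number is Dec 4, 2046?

338

Days in months before Dec: 31 + 28 + 31 + 30 + 31 + 30 + 31 + 31 + 30 + 31 + 30 = 334.
Plus 4 days into Dec → day 338.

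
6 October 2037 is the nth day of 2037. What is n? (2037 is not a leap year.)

Days in months before October: 31 + 28 + 31 + 30 + 31 + 30 + 31 + 31 + 30 = 273.
Plus 6 days into October → day 279.

279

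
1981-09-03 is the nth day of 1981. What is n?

Days in months before September: 31 + 28 + 31 + 30 + 31 + 30 + 31 + 31 = 243.
Plus 3 days into September → day 246.

246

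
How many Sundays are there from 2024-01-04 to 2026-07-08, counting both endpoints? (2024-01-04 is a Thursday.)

2024-01-04 is a Thursday; the first Sunday on or after it is 2024-01-07 (3 days later).
From 2024-01-07 to 2026-07-08: 359 + 365 + 189 = 913 days (rest of 2024, 2025, to 2026-07-08 in 2026).
913 ÷ 7 = 130 full weeks with remainder 3, so 130 more Sundays after the first → 131.

131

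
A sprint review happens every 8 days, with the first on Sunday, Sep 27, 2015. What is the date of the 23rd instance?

Mar 21, 2016

The 23rd occurrence is 22 intervals after the first: 22 × 8 = 176 days after Sep 27, 2015.
Sep has 30 days — 3 days to the end of Sep leaves 173.
Oct has 31 days (142 left).
Nov has 30 days (112 left).
Dec has 31 days (81 left).
Jan has 31 days (50 left).
Feb has 29 days (21 left).
21 days into Mar → Mar 21, 2016.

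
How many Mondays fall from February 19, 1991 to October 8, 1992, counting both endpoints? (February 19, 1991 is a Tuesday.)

85

February 19, 1991 is a Tuesday; the first Monday on or after it is February 25, 1991 (6 days later).
From February 25, 1991 to October 8, 1992: 309 + 282 = 591 days (rest of 1991, to October 8, 1992 in 1992).
591 ÷ 7 = 84 full weeks with remainder 3, so 84 more Mondays after the first → 85.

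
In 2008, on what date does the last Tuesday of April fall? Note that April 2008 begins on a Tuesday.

April 2008 begins on a Tuesday, so the first Tuesday is April 1.
April 2008 has 30 days. Adding weeks: 1, 8, 15, 22, 29 — the last one ≤ 30 is the 29th.

2008-04-29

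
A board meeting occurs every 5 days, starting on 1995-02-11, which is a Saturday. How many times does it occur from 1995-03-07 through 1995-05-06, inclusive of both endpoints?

12

Occurrences land 5·i days after 1995-02-11 for i = 0, 1, 2, …
1995-03-07 is 24 days after the start; 24 ÷ 5 = 4 remainder 4; since the remainder is 4, round up to i = 5. First occurrence in the window: #6 on 1995-03-08 (5×5 = 25 days in).
1995-05-06 is 84 days after the start; 84 ÷ 5 = 16 remainder 4. Last occurrence in the window: #17 on 1995-05-02.
Occurrences #6 through #17: 12 in total.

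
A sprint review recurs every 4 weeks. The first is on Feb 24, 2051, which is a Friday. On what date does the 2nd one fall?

Mar 24, 2051

The 2nd occurrence is 1 interval after the first: 1 × 28 = 28 days after Feb 24, 2051.
Feb has 28 days — 4 days to the end of Feb leaves 24.
24 days into Mar → Mar 24, 2051.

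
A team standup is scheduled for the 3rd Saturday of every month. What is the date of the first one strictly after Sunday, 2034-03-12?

2034-03-18

March 2034 starts on a Wednesday; its first Saturday is the 4th, so the 3rd Saturday is the 18th — 2034-03-18.
2034-03-18 is after 2034-03-12, so that is the next one.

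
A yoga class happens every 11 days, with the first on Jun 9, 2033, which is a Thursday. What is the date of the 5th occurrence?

Jul 23, 2033

The 5th occurrence is 4 intervals after the first: 4 × 11 = 44 days after Jun 9, 2033.
Jun has 30 days — 21 days to the end of Jun leaves 23.
23 days into Jul → Jul 23, 2033.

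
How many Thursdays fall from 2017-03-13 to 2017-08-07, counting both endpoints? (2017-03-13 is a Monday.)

21

2017-03-13 is a Monday; the first Thursday on or after it is 2017-03-16 (3 days later).
From 2017-03-16 to 2017-08-07: 15 + 30 + 31 + 30 + 31 + 7 = 144 days (rest of March, April, May, June, July, August).
144 ÷ 7 = 20 full weeks with remainder 4, so 20 more Thursdays after the first → 21.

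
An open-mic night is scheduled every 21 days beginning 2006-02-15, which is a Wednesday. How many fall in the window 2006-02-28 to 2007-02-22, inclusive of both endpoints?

Occurrences land 21·i days after 2006-02-15 for i = 0, 1, 2, …
2006-02-28 is 13 days after the start; 13 ÷ 21 = 0 remainder 13; since the remainder is 13, round up to i = 1. First occurrence in the window: #2 on 2006-03-08 (1×21 = 21 days in).
2007-02-22 is 372 days after the start; 372 ÷ 21 = 17 remainder 15. Last occurrence in the window: #18 on 2007-02-07.
Occurrences #2 through #18: 17 in total.

17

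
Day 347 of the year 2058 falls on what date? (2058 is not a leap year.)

January has 31 days (347 − 31 = 316 remain).
February has 28 days (316 − 28 = 288 remain).
March has 31 days (288 − 31 = 257 remain).
April has 30 days (257 − 30 = 227 remain).
May has 31 days (227 − 31 = 196 remain).
June has 30 days (196 − 30 = 166 remain).
July has 31 days (166 − 31 = 135 remain).
August has 31 days (135 − 31 = 104 remain).
September has 30 days (104 − 30 = 74 remain).
October has 31 days (74 − 31 = 43 remain).
November has 30 days (43 − 30 = 13 remain).
13 into December → December 13.

2058-12-13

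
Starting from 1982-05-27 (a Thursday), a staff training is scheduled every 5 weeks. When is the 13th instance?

1983-07-21

The 13th occurrence is 12 intervals after the first: 12 × 35 = 420 days after 1982-05-27.
May has 31 days — 4 days to the end of May leaves 416.
From end of May to end of 1982 is 214 days (202 left).
January has 31 days (171 left).
February has 28 days (143 left).
March has 31 days (112 left).
April has 30 days (82 left).
May has 31 days (51 left).
June has 30 days (21 left).
21 days into July → 1983-07-21.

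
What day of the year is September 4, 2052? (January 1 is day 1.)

Days in months before September: 31 + 29 + 31 + 30 + 31 + 30 + 31 + 31 = 244.
Plus 4 days into September → day 248.

248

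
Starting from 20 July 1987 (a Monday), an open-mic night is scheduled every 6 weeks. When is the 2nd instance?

The 2nd occurrence is 1 interval after the first: 1 × 42 = 42 days after 20 July 1987.
July has 31 days — 11 days to the end of July leaves 31.
31 days into August → 31 August 1987.

31 August 1987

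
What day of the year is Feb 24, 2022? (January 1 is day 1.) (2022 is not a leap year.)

Days in months before Feb: 31 = 31.
Plus 24 days into Feb → day 55.

55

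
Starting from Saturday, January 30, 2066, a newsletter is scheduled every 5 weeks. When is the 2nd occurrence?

The 2nd occurrence is 1 interval after the first: 1 × 35 = 35 days after January 30, 2066.
January has 31 days — 1 day to the end of January leaves 34.
February has 28 days (6 left).
6 days into March → March 6, 2066.

March 6, 2066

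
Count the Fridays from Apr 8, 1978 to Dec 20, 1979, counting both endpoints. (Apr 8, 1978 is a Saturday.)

88

Apr 8, 1978 is a Saturday; the first Friday on or after it is Apr 14, 1978 (6 days later).
From Apr 14, 1978 to Dec 20, 1979: 261 + 354 = 615 days (rest of 1978, to Dec 20, 1979 in 1979).
615 ÷ 7 = 87 full weeks with remainder 6, so 87 more Fridays after the first → 88.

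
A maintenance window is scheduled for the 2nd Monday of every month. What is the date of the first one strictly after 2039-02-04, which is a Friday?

2039-02-14

February 2039 starts on a Tuesday; its first Monday is the 7th, so the 2nd Monday is the 14th — 2039-02-14.
2039-02-14 is after 2039-02-04, so that is the next one.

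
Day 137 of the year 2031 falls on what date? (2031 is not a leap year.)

2031-05-17

January has 31 days (137 − 31 = 106 remain).
February has 28 days (106 − 28 = 78 remain).
March has 31 days (78 − 31 = 47 remain).
April has 30 days (47 − 30 = 17 remain).
17 into May → May 17.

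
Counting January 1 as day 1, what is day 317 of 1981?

13 November 1981

January has 31 days (317 − 31 = 286 remain).
February has 28 days (286 − 28 = 258 remain).
March has 31 days (258 − 31 = 227 remain).
April has 30 days (227 − 30 = 197 remain).
May has 31 days (197 − 31 = 166 remain).
June has 30 days (166 − 30 = 136 remain).
July has 31 days (136 − 31 = 105 remain).
August has 31 days (105 − 31 = 74 remain).
September has 30 days (74 − 30 = 44 remain).
October has 31 days (44 − 31 = 13 remain).
13 into November → November 13.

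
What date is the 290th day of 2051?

October 17, 2051

January has 31 days (290 − 31 = 259 remain).
February has 28 days (259 − 28 = 231 remain).
March has 31 days (231 − 31 = 200 remain).
April has 30 days (200 − 30 = 170 remain).
May has 31 days (170 − 31 = 139 remain).
June has 30 days (139 − 30 = 109 remain).
July has 31 days (109 − 31 = 78 remain).
August has 31 days (78 − 31 = 47 remain).
September has 30 days (47 − 30 = 17 remain).
17 into October → October 17.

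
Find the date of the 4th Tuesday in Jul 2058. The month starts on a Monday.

Jul 2058 begins on a Monday, so the first Tuesday is Jul 2 (1 day later).
The 4th Tuesday is 3 weeks later: 2 + 21 = 23.

Jul 23, 2058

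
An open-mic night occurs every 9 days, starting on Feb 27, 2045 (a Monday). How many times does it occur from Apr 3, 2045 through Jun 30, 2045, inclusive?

10

Occurrences land 9·i days after Feb 27, 2045 for i = 0, 1, 2, …
Apr 3, 2045 is 35 days after the start; 35 ÷ 9 = 3 remainder 8; since the remainder is 8, round up to i = 4. First occurrence in the window: #5 on Apr 4, 2045 (4×9 = 36 days in).
Jun 30, 2045 is 123 days after the start; 123 ÷ 9 = 13 remainder 6. Last occurrence in the window: #14 on Jun 24, 2045.
Occurrences #5 through #14: 10 in total.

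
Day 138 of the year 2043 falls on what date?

2043-05-18

January has 31 days (138 − 31 = 107 remain).
February has 28 days (107 − 28 = 79 remain).
March has 31 days (79 − 31 = 48 remain).
April has 30 days (48 − 30 = 18 remain).
18 into May → May 18.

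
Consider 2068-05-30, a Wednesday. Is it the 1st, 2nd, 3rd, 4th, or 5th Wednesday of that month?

5th

Day 30 falls in week ⌈30/7⌉ of the month.
Days 1–7 hold the 1st Wednesday, 8–14 the 2nd, 15–21 the 3rd, 22–28 the 4th, 29–31 the 5th.
30 is in the range for the 5th.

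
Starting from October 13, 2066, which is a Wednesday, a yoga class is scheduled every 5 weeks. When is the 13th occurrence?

December 7, 2067

The 13th occurrence is 12 intervals after the first: 12 × 35 = 420 days after October 13, 2066.
October has 31 days — 18 days to the end of October leaves 402.
From end of October to end of 2066 is 61 days (341 left).
January has 31 days (310 left).
February has 28 days (282 left).
March has 31 days (251 left).
April has 30 days (221 left).
May has 31 days (190 left).
June has 30 days (160 left).
July has 31 days (129 left).
August has 31 days (98 left).
September has 30 days (68 left).
October has 31 days (37 left).
November has 30 days (7 left).
7 days into December → December 7, 2067.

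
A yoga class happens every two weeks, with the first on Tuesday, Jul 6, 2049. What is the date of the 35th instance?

The 35th occurrence is 34 intervals after the first: 34 × 14 = 476 days after Jul 6, 2049.
Jul has 31 days — 25 days to the end of Jul leaves 451.
From end of Jul to end of 2049 is 153 days (298 left).
Jan has 31 days (267 left).
Feb has 28 days (239 left).
Mar has 31 days (208 left).
Apr has 30 days (178 left).
May has 31 days (147 left).
Jun has 30 days (117 left).
Jul has 31 days (86 left).
Aug has 31 days (55 left).
Sep has 30 days (25 left).
25 days into Oct → Oct 25, 2050.

Oct 25, 2050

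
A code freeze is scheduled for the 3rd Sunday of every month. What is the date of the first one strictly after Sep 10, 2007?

Sep 16, 2007

Sep 2007 starts on a Saturday; its first Sunday is the 2nd, so the 3rd Sunday is the 16th — Sep 16, 2007.
Sep 16, 2007 is after Sep 10, 2007, so that is the next one.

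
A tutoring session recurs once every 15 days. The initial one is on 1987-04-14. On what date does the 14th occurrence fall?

The 14th occurrence is 13 intervals after the first: 13 × 15 = 195 days after 1987-04-14.
April has 30 days — 16 days to the end of April leaves 179.
May has 31 days (148 left).
June has 30 days (118 left).
July has 31 days (87 left).
August has 31 days (56 left).
September has 30 days (26 left).
26 days into October → 1987-10-26.

1987-10-26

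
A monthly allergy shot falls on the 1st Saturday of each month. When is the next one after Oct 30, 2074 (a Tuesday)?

Nov 3, 2074

Oct 2074 starts on a Monday, so its 1st Saturday is Oct 6, 2074 (5 days in).
That is not after Oct 30, 2074, so look at Nov 2074.
Nov 2074 starts on a Thursday, so its 1st Saturday is Nov 3, 2074 (2 days in).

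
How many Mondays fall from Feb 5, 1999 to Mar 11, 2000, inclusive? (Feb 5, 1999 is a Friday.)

57

Feb 5, 1999 is a Friday; the first Monday on or after it is Feb 8, 1999 (3 days later).
From Feb 8, 1999 to Mar 11, 2000: 326 + 71 = 397 days (rest of 1999, to Mar 11, 2000 in 2000).
397 ÷ 7 = 56 full weeks with remainder 5, so 56 more Mondays after the first → 57.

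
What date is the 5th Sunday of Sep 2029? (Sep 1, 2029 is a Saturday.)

Sep 2029 begins on a Saturday, so the first Sunday is Sep 2 (1 day later).
The 5th Sunday is 4 weeks later: 2 + 28 = 30.

Sep 30, 2029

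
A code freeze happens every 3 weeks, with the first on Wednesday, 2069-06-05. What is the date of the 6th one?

2069-09-18

The 6th occurrence is 5 intervals after the first: 5 × 21 = 105 days after 2069-06-05.
June has 30 days — 25 days to the end of June leaves 80.
July has 31 days (49 left).
August has 31 days (18 left).
18 days into September → 2069-09-18.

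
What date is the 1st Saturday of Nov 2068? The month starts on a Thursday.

Nov 2068 begins on a Thursday, so the first Saturday is Nov 3 (2 days later).

Nov 3, 2068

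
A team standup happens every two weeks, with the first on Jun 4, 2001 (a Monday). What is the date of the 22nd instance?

Mar 25, 2002

The 22nd occurrence is 21 intervals after the first: 21 × 14 = 294 days after Jun 4, 2001.
Jun has 30 days — 26 days to the end of Jun leaves 268.
Jul has 31 days (237 left).
Aug has 31 days (206 left).
Sep has 30 days (176 left).
Oct has 31 days (145 left).
Nov has 30 days (115 left).
Dec has 31 days (84 left).
Jan has 31 days (53 left).
Feb has 28 days (25 left).
25 days into Mar → Mar 25, 2002.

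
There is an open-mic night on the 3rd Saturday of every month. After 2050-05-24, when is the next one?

2050-06-18

May 2050 starts on a Sunday; its first Saturday is the 7th, so the 3rd Saturday is the 21st — 2050-05-21.
That is not after 2050-05-24, so look at June 2050.
June 2050 starts on a Wednesday; its first Saturday is the 4th, so the 3rd Saturday is the 18th — 2050-06-18.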